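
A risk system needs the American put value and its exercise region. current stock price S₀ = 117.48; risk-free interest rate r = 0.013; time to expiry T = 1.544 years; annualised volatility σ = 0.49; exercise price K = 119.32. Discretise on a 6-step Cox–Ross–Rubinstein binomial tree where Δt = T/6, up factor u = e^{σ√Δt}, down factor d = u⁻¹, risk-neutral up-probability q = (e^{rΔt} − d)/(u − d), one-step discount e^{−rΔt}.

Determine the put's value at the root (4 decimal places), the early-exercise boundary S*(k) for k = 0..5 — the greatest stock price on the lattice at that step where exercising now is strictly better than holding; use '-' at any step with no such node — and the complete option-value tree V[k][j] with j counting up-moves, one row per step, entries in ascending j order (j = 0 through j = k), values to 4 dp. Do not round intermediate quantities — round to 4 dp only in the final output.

Δt=0.25733  u=1.28219  d=0.77992  q=0.44485  discount=0.99666
step 6 (expiry): payoffs max(K−S,0) = 92.8804 75.8531 47.8603 1.8400 0.0000 0.0000 0.0000
step 5: (k=5,j=0): S=33.9006, (K−S)⁺=85.4194, hold=85.0209 ⇒ V=85.4194 exercise | (k=5,j=1): S=55.7326, (K−S)⁺=63.5874, hold=63.1889 ⇒ V=63.5874 exercise | (k=5,j=2): S=91.6247, (K−S)⁺=27.6953, hold=27.2968 ⇒ V=27.6953 exercise | (k=5,j=3): S=150.6314, (K−S)⁺=0.0000, hold=1.0181 ⇒ V=1.0181 continue | (k=5,j=4): S=247.6385, (K−S)⁺=0.0000, hold=0.0000 ⇒ V=0.0000 continue | (k=5,j=5): S=407.1188, (K−S)⁺=0.0000, hold=0.0000 ⇒ V=0.0000 continue  boundary S*=91.6247
step 4: (k=4,j=0): S=43.4669, (K−S)⁺=75.8531, hold=75.4546 ⇒ V=75.8531 exercise | (k=4,j=1): S=71.4597, (K−S)⁺=47.8603, hold=47.4618 ⇒ V=47.8603 exercise | (k=4,j=2): S=117.4800, (K−S)⁺=1.8400, hold=15.7751 ⇒ V=15.7751 continue | (k=4,j=3): S=193.1376, (K−S)⁺=0.0000, hold=0.5633 ⇒ V=0.5633 continue | (k=4,j=4): S=317.5190, (K−S)⁺=0.0000, hold=0.0000 ⇒ V=0.0000 continue  boundary S*=71.4597
step 3: (k=3,j=0): S=55.7326, (K−S)⁺=63.5874, hold=63.1889 ⇒ V=63.5874 exercise | (k=3,j=1): S=91.6247, (K−S)⁺=27.6953, hold=33.4751 ⇒ V=33.4751 continue | (k=3,j=2): S=150.6314, (K−S)⁺=0.0000, hold=8.9781 ⇒ V=8.9781 continue | (k=3,j=3): S=247.6385, (K−S)⁺=0.0000, hold=0.3117 ⇒ V=0.3117 continue  boundary S*=55.7326
step 2: (k=2,j=0): S=71.4597, (K−S)⁺=47.8603, hold=50.0244 ⇒ V=50.0244 continue | (k=2,j=1): S=117.4800, (K−S)⁺=1.8400, hold=22.5023 ⇒ V=22.5023 continue | (k=2,j=2): S=193.1376, (K−S)⁺=0.0000, hold=5.1057 ⇒ V=5.1057 continue  boundary S*=-
step 1: (k=1,j=0): S=91.6247, (K−S)⁺=27.6953, hold=37.6551 ⇒ V=37.6551 continue | (k=1,j=1): S=150.6314, (K−S)⁺=0.0000, hold=14.7142 ⇒ V=14.7142 continue  boundary S*=-
step 0: (k=0,j=0): S=117.4800, (K−S)⁺=1.8400, hold=27.3582 ⇒ V=27.3582 continue  boundary S*=-

price = 27.3582
boundary = - - - 55.7326 71.4597 91.6247
tree:
27.3582
37.6551 14.7142
50.0244 22.5023 5.1057
63.5874 33.4751 8.9781 0.3117
75.8531 47.8603 15.7751 0.5633 0.0000
85.4194 63.5874 27.6953 1.0181 0.0000 0.0000
92.8804 75.8531 47.8603 1.8400 0.0000 0.0000 0.0000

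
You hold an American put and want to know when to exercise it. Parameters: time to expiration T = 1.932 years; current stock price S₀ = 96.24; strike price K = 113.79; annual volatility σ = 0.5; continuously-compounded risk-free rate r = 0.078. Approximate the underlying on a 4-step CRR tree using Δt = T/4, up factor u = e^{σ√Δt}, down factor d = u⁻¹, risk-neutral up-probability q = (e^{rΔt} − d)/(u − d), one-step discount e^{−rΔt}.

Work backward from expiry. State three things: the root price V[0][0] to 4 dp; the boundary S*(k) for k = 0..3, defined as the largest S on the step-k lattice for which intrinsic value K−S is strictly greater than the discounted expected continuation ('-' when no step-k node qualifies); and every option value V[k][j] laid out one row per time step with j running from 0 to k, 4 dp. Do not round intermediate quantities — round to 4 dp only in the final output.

price = 30.8928
boundary = - - 48.0318 67.9896
tree:
30.8928
46.0842 16.1670
65.7582 27.5114 4.6042
79.8575 45.8004 8.9891 0.0000
89.8181 65.7582 17.5500 0.0000 0.0000

Δt=0.48300, u=1.41551, d=0.70646, q=0.46814, disc=e^(-rΔt)=0.96303
k=4 terminal: V=max(K-S,0) → 89.8181 65.7582 17.5500 0.0000 0.0000
k=3: j=0 S=33.9325 intr=79.8575 cont=75.6504 V=79.8575[EX]; j=1 S=67.9896 intr=45.8004 cont=41.5933 V=45.8004[EX]; j=2 S=136.2288 intr=0.0000 cont=8.9891 V=8.9891[hold]; j=3 S=272.9580 intr=0.0000 cont=0.0000 V=0.0000[hold]  S*(3)=67.9896
k=2: j=0 S=48.0318 intr=65.7582 cont=61.5510 V=65.7582[EX]; j=1 S=96.2400 intr=17.5500 cont=27.5114 V=27.5114[hold]; j=2 S=192.8335 intr=0.0000 cont=4.6042 V=4.6042[hold]  S*(2)=48.0318
k=1: j=0 S=67.9896 intr=45.8004 cont=46.0842 V=46.0842[hold]; j=1 S=136.2288 intr=0.0000 cont=16.1670 V=16.1670[hold]  S*(1)=-
k=0: j=0 S=96.2400 intr=17.5500 cont=30.8928 V=30.8928[hold]  S*(0)=-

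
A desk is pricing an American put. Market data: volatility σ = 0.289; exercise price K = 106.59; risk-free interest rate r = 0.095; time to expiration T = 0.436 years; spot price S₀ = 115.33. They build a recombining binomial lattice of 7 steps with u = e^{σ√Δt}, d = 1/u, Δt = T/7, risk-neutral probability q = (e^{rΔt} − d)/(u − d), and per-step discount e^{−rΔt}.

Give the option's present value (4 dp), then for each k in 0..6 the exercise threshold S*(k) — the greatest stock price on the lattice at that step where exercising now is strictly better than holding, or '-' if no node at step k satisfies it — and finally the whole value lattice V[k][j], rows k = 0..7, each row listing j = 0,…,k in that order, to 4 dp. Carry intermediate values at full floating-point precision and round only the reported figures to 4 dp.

Δt=0.06229  u=1.07479  d=0.93041  q=0.52308  discount=0.99410
step 7 (expiry): payoffs max(K−S,0) = 36.9795 26.1777 13.6997 0.0000 0.0000 0.0000 0.0000 0.0000
step 6: (k=6,j=0): S=74.8167, (K−S)⁺=31.7733, hold=31.1444 ⇒ V=31.7733 exercise | (k=6,j=1): S=86.4264, (K−S)⁺=20.1636, hold=19.5347 ⇒ V=20.1636 exercise | (k=6,j=2): S=99.8377, (K−S)⁺=6.7523, hold=6.4951 ⇒ V=6.7523 exercise | (k=6,j=3): S=115.3300, (K−S)⁺=0.0000, hold=0.0000 ⇒ V=0.0000 continue | (k=6,j=4): S=133.2264, (K−S)⁺=0.0000, hold=0.0000 ⇒ V=0.0000 continue | (k=6,j=5): S=153.8998, (K−S)⁺=0.0000, hold=0.0000 ⇒ V=0.0000 continue | (k=6,j=6): S=177.7812, (K−S)⁺=0.0000, hold=0.0000 ⇒ V=0.0000 continue  boundary S*=99.8377
step 5: (k=5,j=0): S=80.4123, (K−S)⁺=26.1777, hold=25.5488 ⇒ V=26.1777 exercise | (k=5,j=1): S=92.8903, (K−S)⁺=13.6997, hold=13.0708 ⇒ V=13.6997 exercise | (k=5,j=2): S=107.3046, (K−S)⁺=0.0000, hold=3.2013 ⇒ V=3.2013 continue | (k=5,j=3): S=123.9556, (K−S)⁺=0.0000, hold=0.0000 ⇒ V=0.0000 continue | (k=5,j=4): S=143.1905, (K−S)⁺=0.0000, hold=0.0000 ⇒ V=0.0000 continue | (k=5,j=5): S=165.4101, (K−S)⁺=0.0000, hold=0.0000 ⇒ V=0.0000 continue  boundary S*=92.8903
step 4: (k=4,j=0): S=86.4264, (K−S)⁺=20.1636, hold=19.5347 ⇒ V=20.1636 exercise | (k=4,j=1): S=99.8377, (K−S)⁺=6.7523, hold=8.1597 ⇒ V=8.1597 continue | (k=4,j=2): S=115.3300, (K−S)⁺=0.0000, hold=1.5178 ⇒ V=1.5178 continue | (k=4,j=3): S=133.2264, (K−S)⁺=0.0000, hold=0.0000 ⇒ V=0.0000 continue | (k=4,j=4): S=153.8998, (K−S)⁺=0.0000, hold=0.0000 ⇒ V=0.0000 continue  boundary S*=86.4264
step 3: (k=3,j=0): S=92.8903, (K−S)⁺=13.6997, hold=13.8027 ⇒ V=13.8027 continue | (k=3,j=1): S=107.3046, (K−S)⁺=0.0000, hold=4.6578 ⇒ V=4.6578 continue | (k=3,j=2): S=123.9556, (K−S)⁺=0.0000, hold=0.7196 ⇒ V=0.7196 continue | (k=3,j=3): S=143.1905, (K−S)⁺=0.0000, hold=0.0000 ⇒ V=0.0000 continue  boundary S*=-
step 2: (k=2,j=0): S=99.8377, (K−S)⁺=6.7523, hold=8.9660 ⇒ V=8.9660 continue | (k=2,j=1): S=115.3300, (K−S)⁺=0.0000, hold=2.5825 ⇒ V=2.5825 continue | (k=2,j=2): S=133.2264, (K−S)⁺=0.0000, hold=0.3412 ⇒ V=0.3412 continue  boundary S*=-
step 1: (k=1,j=0): S=107.3046, (K−S)⁺=0.0000, hold=5.5937 ⇒ V=5.5937 continue | (k=1,j=1): S=123.9556, (K−S)⁺=0.0000, hold=1.4018 ⇒ V=1.4018 continue  boundary S*=-
step 0: (k=0,j=0): S=115.3300, (K−S)⁺=0.0000, hold=3.3809 ⇒ V=3.3809 continue  boundary S*=-

price = 3.3809
boundary = - - - - 86.4264 92.8903 99.8377
tree:
3.3809
5.5937 1.4018
8.9660 2.5825 0.3412
13.8027 4.6578 0.7196 0.0000
20.1636 8.1597 1.5178 0.0000 0.0000
26.1777 13.6997 3.2013 0.0000 0.0000 0.0000
31.7733 20.1636 6.7523 0.0000 0.0000 0.0000 0.0000
36.9795 26.1777 13.6997 0.0000 0.0000 0.0000 0.0000 0.0000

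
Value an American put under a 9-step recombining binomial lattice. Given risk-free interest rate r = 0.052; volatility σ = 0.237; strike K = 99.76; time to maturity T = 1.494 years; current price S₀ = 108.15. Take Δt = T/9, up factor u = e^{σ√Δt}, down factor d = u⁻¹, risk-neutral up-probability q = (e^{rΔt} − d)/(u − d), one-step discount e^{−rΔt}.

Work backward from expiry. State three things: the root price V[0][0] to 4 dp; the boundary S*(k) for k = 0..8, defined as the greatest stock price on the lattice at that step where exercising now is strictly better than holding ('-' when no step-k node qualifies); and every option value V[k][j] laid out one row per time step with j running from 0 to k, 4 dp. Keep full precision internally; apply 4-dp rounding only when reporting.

Δt=0.16600  u=1.10138  d=0.90795  q=0.52070  discount=0.99141
step 9 (expiry): payoffs max(K−S,0) = 54.4073 44.7458 33.0261 18.8097 1.5647 0.0000 0.0000 0.0000 0.0000 0.0000
step 8: (k=8,j=0): S=49.9504, (K−S)⁺=49.8096, hold=48.9522 ⇒ V=49.8096 exercise | (k=8,j=1): S=60.5914, (K−S)⁺=39.1686, hold=38.3112 ⇒ V=39.1686 exercise | (k=8,j=2): S=73.4992, (K−S)⁺=26.2608, hold=25.4034 ⇒ V=26.2608 exercise | (k=8,j=3): S=89.1568, (K−S)⁺=10.6032, hold=9.7458 ⇒ V=10.6032 exercise | (k=8,j=4): S=108.1500, (K−S)⁺=0.0000, hold=0.7435 ⇒ V=0.7435 continue | (k=8,j=5): S=131.1893, (K−S)⁺=0.0000, hold=0.0000 ⇒ V=0.0000 continue | (k=8,j=6): S=159.1367, (K−S)⁺=0.0000, hold=0.0000 ⇒ V=0.0000 continue | (k=8,j=7): S=193.0378, (K−S)⁺=0.0000, hold=0.0000 ⇒ V=0.0000 continue | (k=8,j=8): S=234.1609, (K−S)⁺=0.0000, hold=0.0000 ⇒ V=0.0000 continue  boundary S*=89.1568
step 7: (k=7,j=0): S=55.0142, (K−S)⁺=44.7458, hold=43.8884 ⇒ V=44.7458 exercise | (k=7,j=1): S=66.7339, (K−S)⁺=33.0261, hold=32.1687 ⇒ V=33.0261 exercise | (k=7,j=2): S=80.9503, (K−S)⁺=18.8097, hold=17.9522 ⇒ V=18.8097 exercise | (k=7,j=3): S=98.1953, (K−S)⁺=1.5647, hold=5.4223 ⇒ V=5.4223 continue | (k=7,j=4): S=119.1139, (K−S)⁺=0.0000, hold=0.3533 ⇒ V=0.3533 continue | (k=7,j=5): S=144.4889, (K−S)⁺=0.0000, hold=0.0000 ⇒ V=0.0000 continue | (k=7,j=6): S=175.2695, (K−S)⁺=0.0000, hold=0.0000 ⇒ V=0.0000 continue | (k=7,j=7): S=212.6074, (K−S)⁺=0.0000, hold=0.0000 ⇒ V=0.0000 continue  boundary S*=80.9503
step 6: (k=6,j=0): S=60.5914, (K−S)⁺=39.1686, hold=38.3112 ⇒ V=39.1686 exercise | (k=6,j=1): S=73.4992, (K−S)⁺=26.2608, hold=25.4034 ⇒ V=26.2608 exercise | (k=6,j=2): S=89.1568, (K−S)⁺=10.6032, hold=11.7371 ⇒ V=11.7371 continue | (k=6,j=3): S=108.1500, (K−S)⁺=0.0000, hold=2.7589 ⇒ V=2.7589 continue | (k=6,j=4): S=131.1893, (K−S)⁺=0.0000, hold=0.1679 ⇒ V=0.1679 continue | (k=6,j=5): S=159.1367, (K−S)⁺=0.0000, hold=0.0000 ⇒ V=0.0000 continue | (k=6,j=6): S=193.0378, (K−S)⁺=0.0000, hold=0.0000 ⇒ V=0.0000 continue  boundary S*=73.4992
step 5: (k=5,j=0): S=66.7339, (K−S)⁺=33.0261, hold=32.1687 ⇒ V=33.0261 exercise | (k=5,j=1): S=80.9503, (K−S)⁺=18.8097, hold=18.5376 ⇒ V=18.8097 exercise | (k=5,j=2): S=98.1953, (K−S)⁺=1.5647, hold=7.0015 ⇒ V=7.0015 continue | (k=5,j=3): S=119.1139, (K−S)⁺=0.0000, hold=1.3977 ⇒ V=1.3977 continue | (k=5,j=4): S=144.4889, (K−S)⁺=0.0000, hold=0.0798 ⇒ V=0.0798 continue | (k=5,j=5): S=175.2695, (K−S)⁺=0.0000, hold=0.0000 ⇒ V=0.0000 continue  boundary S*=80.9503
step 4: (k=4,j=0): S=73.4992, (K−S)⁺=26.2608, hold=25.4034 ⇒ V=26.2608 exercise | (k=4,j=1): S=89.1568, (K−S)⁺=10.6032, hold=12.5523 ⇒ V=12.5523 continue | (k=4,j=2): S=108.1500, (K−S)⁺=0.0000, hold=4.0485 ⇒ V=4.0485 continue | (k=4,j=3): S=131.1893, (K−S)⁺=0.0000, hold=0.7053 ⇒ V=0.7053 continue | (k=4,j=4): S=159.1367, (K−S)⁺=0.0000, hold=0.0379 ⇒ V=0.0379 continue  boundary S*=73.4992
step 3: (k=3,j=0): S=80.9503, (K−S)⁺=18.8097, hold=18.9585 ⇒ V=18.9585 continue | (k=3,j=1): S=98.1953, (K−S)⁺=1.5647, hold=8.0546 ⇒ V=8.0546 continue | (k=3,j=2): S=119.1139, (K−S)⁺=0.0000, hold=2.2879 ⇒ V=2.2879 continue | (k=3,j=3): S=144.4889, (K−S)⁺=0.0000, hold=0.3547 ⇒ V=0.3547 continue  boundary S*=-
step 2: (k=2,j=0): S=89.1568, (K−S)⁺=10.6032, hold=13.1667 ⇒ V=13.1667 continue | (k=2,j=1): S=108.1500, (K−S)⁺=0.0000, hold=5.0084 ⇒ V=5.0084 continue | (k=2,j=2): S=131.1893, (K−S)⁺=0.0000, hold=1.2703 ⇒ V=1.2703 continue  boundary S*=-
step 1: (k=1,j=0): S=98.1953, (K−S)⁺=1.5647, hold=8.8420 ⇒ V=8.8420 continue | (k=1,j=1): S=119.1139, (K−S)⁺=0.0000, hold=3.0357 ⇒ V=3.0357 continue  boundary S*=-
step 0: (k=0,j=0): S=108.1500, (K−S)⁺=0.0000, hold=5.7686 ⇒ V=5.7686 continue  boundary S*=-

price = 5.7686
boundary = - - - - 73.4992 80.9503 73.4992 80.9503 89.1568
tree:
5.7686
8.8420 3.0357
13.1667 5.0084 1.2703
18.9585 8.0546 2.2879 0.3547
26.2608 12.5523 4.0485 0.7053 0.0379
33.0261 18.8097 7.0015 1.3977 0.0798 0.0000
39.1686 26.2608 11.7371 2.7589 0.1679 0.0000 0.0000
44.7458 33.0261 18.8097 5.4223 0.3533 0.0000 0.0000 0.0000
49.8096 39.1686 26.2608 10.6032 0.7435 0.0000 0.0000 0.0000 0.0000
54.4073 44.7458 33.0261 18.8097 1.5647 0.0000 0.0000 0.0000 0.0000 0.0000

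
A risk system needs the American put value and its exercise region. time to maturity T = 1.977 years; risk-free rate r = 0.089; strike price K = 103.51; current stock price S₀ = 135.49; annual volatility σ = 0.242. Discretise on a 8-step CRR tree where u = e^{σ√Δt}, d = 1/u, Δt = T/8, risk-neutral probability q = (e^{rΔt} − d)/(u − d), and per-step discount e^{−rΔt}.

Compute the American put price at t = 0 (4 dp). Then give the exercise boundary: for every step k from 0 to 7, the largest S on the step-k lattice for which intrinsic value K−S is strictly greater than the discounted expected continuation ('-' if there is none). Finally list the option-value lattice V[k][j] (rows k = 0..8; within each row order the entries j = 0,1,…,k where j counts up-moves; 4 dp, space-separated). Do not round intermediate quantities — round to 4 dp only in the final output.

price = 1.8458
boundary = - - - - 83.7377 74.2462 83.7377 94.4425
tree:
1.8458
3.4820 0.6444
6.4134 1.3367 0.1307
11.4696 2.7290 0.3052 0.0000
19.7723 5.4568 0.7125 0.0000 0.0000
29.2638 10.6045 1.6634 0.0000 0.0000 0.0000
37.6794 19.7723 3.8837 0.0000 0.0000 0.0000 0.0000
45.1412 29.2638 9.0675 0.0000 0.0000 0.0000 0.0000 0.0000
51.7571 37.6794 19.7723 0.0000 0.0000 0.0000 0.0000 0.0000 0.0000

params: Δt=0.24713 u=1.12784 d=0.88665 q=0.56216 e^(-rΔt)=0.97825
t_8 payoffs: 51.7571 37.6794 19.7723 0.0000 0.0000 0.0000 0.0000 0.0000 0.0000
t_7: node(7,0) S=58.3688 payoff=45.1412 vs cont=42.8894 → 45.1412 [stop]  node(7,1) S=74.2462 payoff=29.2638 vs cont=27.0120 → 29.2638 [stop]  node(7,2) S=94.4425 payoff=9.0675 vs cont=8.4687 → 9.0675 [stop]  node(7,3) S=120.1325 payoff=0.0000 vs cont=0.0000 → 0.0000 [wait]  node(7,4) S=152.8107 payoff=0.0000 vs cont=0.0000 → 0.0000 [wait]  node(7,5) S=194.3780 payoff=0.0000 vs cont=0.0000 → 0.0000 [wait]  node(7,6) S=247.2522 payoff=0.0000 vs cont=0.0000 → 0.0000 [wait]  node(7,7) S=314.5093 payoff=0.0000 vs cont=0.0000 → 0.0000 [wait]  ⇒ S*(7)=94.4425
t_6: node(6,0) S=65.8306 payoff=37.6794 vs cont=35.4277 → 37.6794 [stop]  node(6,1) S=83.7377 payoff=19.7723 vs cont=17.5206 → 19.7723 [stop]  node(6,2) S=106.5158 payoff=0.0000 vs cont=3.8837 → 3.8837 [wait]  node(6,3) S=135.4900 payoff=0.0000 vs cont=0.0000 → 0.0000 [wait]  node(6,4) S=172.3457 payoff=0.0000 vs cont=0.0000 → 0.0000 [wait]  node(6,5) S=219.2268 payoff=0.0000 vs cont=0.0000 → 0.0000 [wait]  node(6,6) S=278.8604 payoff=0.0000 vs cont=0.0000 → 0.0000 [wait]  ⇒ S*(6)=83.7377
t_5: node(5,0) S=74.2462 payoff=29.2638 vs cont=27.0120 → 29.2638 [stop]  node(5,1) S=94.4425 payoff=9.0675 vs cont=10.6045 → 10.6045 [wait]  node(5,2) S=120.1325 payoff=0.0000 vs cont=1.6634 → 1.6634 [wait]  node(5,3) S=152.8107 payoff=0.0000 vs cont=0.0000 → 0.0000 [wait]  node(5,4) S=194.3780 payoff=0.0000 vs cont=0.0000 → 0.0000 [wait]  node(5,5) S=247.2522 payoff=0.0000 vs cont=0.0000 → 0.0000 [wait]  ⇒ S*(5)=74.2462
t_4: node(4,0) S=83.7377 payoff=19.7723 vs cont=18.3658 → 19.7723 [stop]  node(4,1) S=106.5158 payoff=0.0000 vs cont=5.4568 → 5.4568 [wait]  node(4,2) S=135.4900 payoff=0.0000 vs cont=0.7125 → 0.7125 [wait]  node(4,3) S=172.3457 payoff=0.0000 vs cont=0.0000 → 0.0000 [wait]  node(4,4) S=219.2268 payoff=0.0000 vs cont=0.0000 → 0.0000 [wait]  ⇒ S*(4)=83.7377
t_3: node(3,0) S=94.4425 payoff=9.0675 vs cont=11.4696 → 11.4696 [wait]  node(3,1) S=120.1325 payoff=0.0000 vs cont=2.7290 → 2.7290 [wait]  node(3,2) S=152.8107 payoff=0.0000 vs cont=0.3052 → 0.3052 [wait]  node(3,3) S=194.3780 payoff=0.0000 vs cont=0.0000 → 0.0000 [wait]  ⇒ S*(3)=-
t_2: node(2,0) S=106.5158 payoff=0.0000 vs cont=6.4134 → 6.4134 [wait]  node(2,1) S=135.4900 payoff=0.0000 vs cont=1.3367 → 1.3367 [wait]  node(2,2) S=172.3457 payoff=0.0000 vs cont=0.1307 → 0.1307 [wait]  ⇒ S*(2)=-
t_1: node(1,0) S=120.1325 payoff=0.0000 vs cont=3.4820 → 3.4820 [wait]  node(1,1) S=152.8107 payoff=0.0000 vs cont=0.6444 → 0.6444 [wait]  ⇒ S*(1)=-
t_0: node(0,0) S=135.4900 payoff=0.0000 vs cont=1.8458 → 1.8458 [wait]  ⇒ S*(0)=-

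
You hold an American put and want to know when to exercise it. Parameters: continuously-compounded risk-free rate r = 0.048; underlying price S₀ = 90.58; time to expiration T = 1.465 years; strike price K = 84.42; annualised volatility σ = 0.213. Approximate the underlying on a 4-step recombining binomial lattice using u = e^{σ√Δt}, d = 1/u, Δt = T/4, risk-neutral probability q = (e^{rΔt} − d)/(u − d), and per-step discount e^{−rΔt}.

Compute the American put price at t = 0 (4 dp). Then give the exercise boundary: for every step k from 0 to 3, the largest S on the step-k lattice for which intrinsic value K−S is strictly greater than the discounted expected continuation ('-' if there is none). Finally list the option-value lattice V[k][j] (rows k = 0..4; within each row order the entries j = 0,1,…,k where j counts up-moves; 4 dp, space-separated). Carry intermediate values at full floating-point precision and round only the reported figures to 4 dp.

price = 4.4300
boundary = - - 69.9950 61.5297
tree:
4.4300
8.1481 1.3633
14.4250 2.9929 0.0000
22.8903 6.5706 0.0000 0.0000
30.3319 14.4250 0.0000 0.0000 0.0000

Δt=0.36625  u=1.13758  d=0.87906  q=0.53642  discount=0.98257
step 4 (expiry): payoffs max(K−S,0) = 30.3319 14.4250 0.0000 0.0000 0.0000
step 3: (k=3,j=0): S=61.5297, (K−S)⁺=22.8903, hold=21.4192 ⇒ V=22.8903 exercise | (k=3,j=1): S=79.6251, (K−S)⁺=4.7949, hold=6.5706 ⇒ V=6.5706 continue | (k=3,j=2): S=103.0421, (K−S)⁺=0.0000, hold=0.0000 ⇒ V=0.0000 continue | (k=3,j=3): S=133.3460, (K−S)⁺=0.0000, hold=0.0000 ⇒ V=0.0000 continue  boundary S*=61.5297
step 2: (k=2,j=0): S=69.9950, (K−S)⁺=14.4250, hold=13.8897 ⇒ V=14.4250 exercise | (k=2,j=1): S=90.5800, (K−S)⁺=0.0000, hold=2.9929 ⇒ V=2.9929 continue | (k=2,j=2): S=117.2188, (K−S)⁺=0.0000, hold=0.0000 ⇒ V=0.0000 continue  boundary S*=69.9950
step 1: (k=1,j=0): S=79.6251, (K−S)⁺=4.7949, hold=8.1481 ⇒ V=8.1481 continue | (k=1,j=1): S=103.0421, (K−S)⁺=0.0000, hold=1.3633 ⇒ V=1.3633 continue  boundary S*=-
step 0: (k=0,j=0): S=90.5800, (K−S)⁺=0.0000, hold=4.4300 ⇒ V=4.4300 continue  boundary S*=-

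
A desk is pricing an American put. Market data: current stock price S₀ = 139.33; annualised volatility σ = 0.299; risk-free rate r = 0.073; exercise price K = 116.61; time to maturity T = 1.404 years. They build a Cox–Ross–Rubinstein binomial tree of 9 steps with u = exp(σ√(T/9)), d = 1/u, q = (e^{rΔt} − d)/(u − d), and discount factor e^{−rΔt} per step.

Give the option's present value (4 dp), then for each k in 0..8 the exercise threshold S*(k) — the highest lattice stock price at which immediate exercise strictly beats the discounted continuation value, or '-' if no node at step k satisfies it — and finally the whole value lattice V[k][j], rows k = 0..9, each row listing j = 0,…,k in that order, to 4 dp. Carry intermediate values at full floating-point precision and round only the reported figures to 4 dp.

params: Δt=0.15600 u=1.12535 d=0.88861 q=0.51889 e^(-rΔt)=0.98868
t_9 payoffs: 68.4762 55.6525 39.4125 18.8458 0.0000 0.0000 0.0000 0.0000 0.0000 0.0000
t_8: node(8,0) S=54.1675 payoff=62.4425 vs cont=61.1221 → 62.4425 [stop]  node(8,1) S=68.5986 payoff=48.0114 vs cont=46.6910 → 48.0114 [stop]  node(8,2) S=86.8744 payoff=29.7356 vs cont=28.4152 → 29.7356 [stop]  node(8,3) S=110.0191 payoff=6.5909 vs cont=8.9643 → 8.9643 [wait]  node(8,4) S=139.3300 payoff=0.0000 vs cont=0.0000 → 0.0000 [wait]  node(8,5) S=176.4498 payoff=0.0000 vs cont=0.0000 → 0.0000 [wait]  node(8,6) S=223.4589 payoff=0.0000 vs cont=0.0000 → 0.0000 [wait]  node(8,7) S=282.9919 payoff=0.0000 vs cont=0.0000 → 0.0000 [wait]  node(8,8) S=358.3856 payoff=0.0000 vs cont=0.0000 → 0.0000 [wait]  ⇒ S*(8)=86.8744
t_7: node(7,0) S=60.9575 payoff=55.6525 vs cont=54.3321 → 55.6525 [stop]  node(7,1) S=77.1975 payoff=39.4125 vs cont=38.0920 → 39.4125 [stop]  node(7,2) S=97.7642 payoff=18.8458 vs cont=18.7429 → 18.8458 [stop]  node(7,3) S=123.8102 payoff=0.0000 vs cont=4.2640 → 4.2640 [wait]  node(7,4) S=156.7952 payoff=0.0000 vs cont=0.0000 → 0.0000 [wait]  node(7,5) S=198.5680 payoff=0.0000 vs cont=0.0000 → 0.0000 [wait]  node(7,6) S=251.4698 payoff=0.0000 vs cont=0.0000 → 0.0000 [wait]  node(7,7) S=318.4654 payoff=0.0000 vs cont=0.0000 → 0.0000 [wait]  ⇒ S*(7)=97.7642
t_6: node(6,0) S=68.5986 payoff=48.0114 vs cont=46.6910 → 48.0114 [stop]  node(6,1) S=86.8744 payoff=29.7356 vs cont=28.4152 → 29.7356 [stop]  node(6,2) S=110.0191 payoff=6.5909 vs cont=11.1517 → 11.1517 [wait]  node(6,3) S=139.3300 payoff=0.0000 vs cont=2.0282 → 2.0282 [wait]  node(6,4) S=176.4498 payoff=0.0000 vs cont=0.0000 → 0.0000 [wait]  node(6,5) S=223.4589 payoff=0.0000 vs cont=0.0000 → 0.0000 [wait]  node(6,6) S=282.9919 payoff=0.0000 vs cont=0.0000 → 0.0000 [wait]  ⇒ S*(6)=86.8744
t_5: node(5,0) S=77.1975 payoff=39.4125 vs cont=38.0920 → 39.4125 [stop]  node(5,1) S=97.7642 payoff=18.8458 vs cont=19.8651 → 19.8651 [wait]  node(5,2) S=123.8102 payoff=0.0000 vs cont=6.3450 → 6.3450 [wait]  node(5,3) S=156.7952 payoff=0.0000 vs cont=0.9647 → 0.9647 [wait]  node(5,4) S=198.5680 payoff=0.0000 vs cont=0.0000 → 0.0000 [wait]  node(5,5) S=251.4698 payoff=0.0000 vs cont=0.0000 → 0.0000 [wait]  ⇒ S*(5)=77.1975
t_4: node(4,0) S=86.8744 payoff=29.7356 vs cont=28.9381 → 29.7356 [stop]  node(4,1) S=110.0191 payoff=6.5909 vs cont=12.7042 → 12.7042 [wait]  node(4,2) S=139.3300 payoff=0.0000 vs cont=3.5130 → 3.5130 [wait]  node(4,3) S=176.4498 payoff=0.0000 vs cont=0.4589 → 0.4589 [wait]  node(4,4) S=223.4589 payoff=0.0000 vs cont=0.0000 → 0.0000 [wait]  ⇒ S*(4)=86.8744
t_3: node(3,0) S=97.7642 payoff=18.8458 vs cont=20.6616 → 20.6616 [wait]  node(3,1) S=123.8102 payoff=0.0000 vs cont=7.8451 → 7.8451 [wait]  node(3,2) S=156.7952 payoff=0.0000 vs cont=1.9064 → 1.9064 [wait]  node(3,3) S=198.5680 payoff=0.0000 vs cont=0.2183 → 0.2183 [wait]  ⇒ S*(3)=-
t_2: node(2,0) S=110.0191 payoff=6.5909 vs cont=13.8526 → 13.8526 [wait]  node(2,1) S=139.3300 payoff=0.0000 vs cont=4.7097 → 4.7097 [wait]  node(2,2) S=176.4498 payoff=0.0000 vs cont=1.0188 → 1.0188 [wait]  ⇒ S*(2)=-
t_1: node(1,0) S=123.8102 payoff=0.0000 vs cont=9.0053 → 9.0053 [wait]  node(1,1) S=156.7952 payoff=0.0000 vs cont=2.7629 → 2.7629 [wait]  ⇒ S*(1)=-
t_0: node(0,0) S=139.3300 payoff=0.0000 vs cont=5.7009 → 5.7009 [wait]  ⇒ S*(0)=-

price = 5.7009
boundary = - - - - 86.8744 77.1975 86.8744 97.7642 86.8744
tree:
5.7009
9.0053 2.7629
13.8526 4.7097 1.0188
20.6616 7.8451 1.9064 0.2183
29.7356 12.7042 3.5130 0.4589 0.0000
39.4125 19.8651 6.3450 0.9647 0.0000 0.0000
48.0114 29.7356 11.1517 2.0282 0.0000 0.0000 0.0000
55.6525 39.4125 18.8458 4.2640 0.0000 0.0000 0.0000 0.0000
62.4425 48.0114 29.7356 8.9643 0.0000 0.0000 0.0000 0.0000 0.0000
68.4762 55.6525 39.4125 18.8458 0.0000 0.0000 0.0000 0.0000 0.0000 0.0000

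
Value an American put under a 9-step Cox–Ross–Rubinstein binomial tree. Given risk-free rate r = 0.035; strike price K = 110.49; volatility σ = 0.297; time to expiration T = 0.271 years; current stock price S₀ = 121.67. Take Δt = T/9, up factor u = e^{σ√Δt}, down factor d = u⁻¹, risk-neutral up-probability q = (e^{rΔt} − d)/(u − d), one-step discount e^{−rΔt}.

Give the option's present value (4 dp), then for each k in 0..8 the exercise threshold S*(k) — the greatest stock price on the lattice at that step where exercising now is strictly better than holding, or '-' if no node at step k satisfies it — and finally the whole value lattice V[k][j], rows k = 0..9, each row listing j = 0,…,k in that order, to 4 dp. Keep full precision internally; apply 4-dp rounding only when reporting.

price = 2.7680
boundary = - - - - - - 89.3079 94.0312 99.0044
tree:
2.7680
4.1948 1.3318
6.2024 2.1747 0.4827
8.9111 3.4779 0.8622 0.1002
12.3813 5.4227 1.5196 0.1995 0.0000
16.5503 8.1940 2.6333 0.3973 0.0000 0.0000
21.1821 11.9042 4.4615 0.7912 0.0000 0.0000 0.0000
25.6682 16.4588 7.3263 1.5757 0.0000 0.0000 0.0000 0.0000
29.9289 21.1821 11.4856 3.1380 0.0000 0.0000 0.0000 0.0000 0.0000
33.9756 25.6682 16.4588 6.2494 0.0000 0.0000 0.0000 0.0000 0.0000 0.0000

params: Δt=0.03011 u=1.05289 d=0.94977 q=0.49734 e^(-rΔt)=0.99895
t_9 payoffs: 33.9756 25.6682 16.4588 6.2494 0.0000 0.0000 0.0000 0.0000 0.0000 0.0000
t_8: node(8,0) S=80.5611 payoff=29.9289 vs cont=29.8125 → 29.9289 [stop]  node(8,1) S=89.3079 payoff=21.1821 vs cont=21.0657 → 21.1821 [stop]  node(8,2) S=99.0044 payoff=11.4856 vs cont=11.3692 → 11.4856 [stop]  node(8,3) S=109.7536 payoff=0.7364 vs cont=3.1380 → 3.1380 [wait]  node(8,4) S=121.6700 payoff=0.0000 vs cont=0.0000 → 0.0000 [wait]  node(8,5) S=134.8802 payoff=0.0000 vs cont=0.0000 → 0.0000 [wait]  node(8,6) S=149.5246 payoff=0.0000 vs cont=0.0000 → 0.0000 [wait]  node(8,7) S=165.7590 payoff=0.0000 vs cont=0.0000 → 0.0000 [wait]  node(8,8) S=183.7561 payoff=0.0000 vs cont=0.0000 → 0.0000 [wait]  ⇒ S*(8)=99.0044
t_7: node(7,0) S=84.8218 payoff=25.6682 vs cont=25.5518 → 25.6682 [stop]  node(7,1) S=94.0312 payoff=16.4588 vs cont=16.3424 → 16.4588 [stop]  node(7,2) S=104.2406 payoff=6.2494 vs cont=7.3263 → 7.3263 [wait]  node(7,3) S=115.5583 payoff=0.0000 vs cont=1.5757 → 1.5757 [wait]  node(7,4) S=128.1049 payoff=0.0000 vs cont=0.0000 → 0.0000 [wait]  node(7,5) S=142.0137 payoff=0.0000 vs cont=0.0000 → 0.0000 [wait]  node(7,6) S=157.4327 payoff=0.0000 vs cont=0.0000 → 0.0000 [wait]  node(7,7) S=174.5257 payoff=0.0000 vs cont=0.0000 → 0.0000 [wait]  ⇒ S*(7)=94.0312
t_6: node(6,0) S=89.3079 payoff=21.1821 vs cont=21.0657 → 21.1821 [stop]  node(6,1) S=99.0044 payoff=11.4856 vs cont=11.9042 → 11.9042 [wait]  node(6,2) S=109.7536 payoff=0.7364 vs cont=4.4615 → 4.4615 [wait]  node(6,3) S=121.6700 payoff=0.0000 vs cont=0.7912 → 0.7912 [wait]  node(6,4) S=134.8802 payoff=0.0000 vs cont=0.0000 → 0.0000 [wait]  node(6,5) S=149.5246 payoff=0.0000 vs cont=0.0000 → 0.0000 [wait]  node(6,6) S=165.7590 payoff=0.0000 vs cont=0.0000 → 0.0000 [wait]  ⇒ S*(6)=89.3079
t_5: node(5,0) S=94.0312 payoff=16.4588 vs cont=16.5503 → 16.5503 [wait]  node(5,1) S=104.2406 payoff=6.2494 vs cont=8.1940 → 8.1940 [wait]  node(5,2) S=115.5583 payoff=0.0000 vs cont=2.6333 → 2.6333 [wait]  node(5,3) S=128.1049 payoff=0.0000 vs cont=0.3973 → 0.3973 [wait]  node(5,4) S=142.0137 payoff=0.0000 vs cont=0.0000 → 0.0000 [wait]  node(5,5) S=157.4327 payoff=0.0000 vs cont=0.0000 → 0.0000 [wait]  ⇒ S*(5)=-
t_4: node(4,0) S=99.0044 payoff=11.4856 vs cont=12.3813 → 12.3813 [wait]  node(4,1) S=109.7536 payoff=0.7364 vs cont=5.4227 → 5.4227 [wait]  node(4,2) S=121.6700 payoff=0.0000 vs cont=1.5196 → 1.5196 [wait]  node(4,3) S=134.8802 payoff=0.0000 vs cont=0.1995 → 0.1995 [wait]  node(4,4) S=149.5246 payoff=0.0000 vs cont=0.0000 → 0.0000 [wait]  ⇒ S*(4)=-
t_3: node(3,0) S=104.2406 payoff=6.2494 vs cont=8.9111 → 8.9111 [wait]  node(3,1) S=115.5583 payoff=0.0000 vs cont=3.4779 → 3.4779 [wait]  node(3,2) S=128.1049 payoff=0.0000 vs cont=0.8622 → 0.8622 [wait]  node(3,3) S=142.0137 payoff=0.0000 vs cont=0.1002 → 0.1002 [wait]  ⇒ S*(3)=-
t_2: node(2,0) S=109.7536 payoff=0.7364 vs cont=6.2024 → 6.2024 [wait]  node(2,1) S=121.6700 payoff=0.0000 vs cont=2.1747 → 2.1747 [wait]  node(2,2) S=134.8802 payoff=0.0000 vs cont=0.4827 → 0.4827 [wait]  ⇒ S*(2)=-
t_1: node(1,0) S=115.5583 payoff=0.0000 vs cont=4.1948 → 4.1948 [wait]  node(1,1) S=128.1049 payoff=0.0000 vs cont=1.3318 → 1.3318 [wait]  ⇒ S*(1)=-
t_0: node(0,0) S=121.6700 payoff=0.0000 vs cont=2.7680 → 2.7680 [wait]  ⇒ S*(0)=-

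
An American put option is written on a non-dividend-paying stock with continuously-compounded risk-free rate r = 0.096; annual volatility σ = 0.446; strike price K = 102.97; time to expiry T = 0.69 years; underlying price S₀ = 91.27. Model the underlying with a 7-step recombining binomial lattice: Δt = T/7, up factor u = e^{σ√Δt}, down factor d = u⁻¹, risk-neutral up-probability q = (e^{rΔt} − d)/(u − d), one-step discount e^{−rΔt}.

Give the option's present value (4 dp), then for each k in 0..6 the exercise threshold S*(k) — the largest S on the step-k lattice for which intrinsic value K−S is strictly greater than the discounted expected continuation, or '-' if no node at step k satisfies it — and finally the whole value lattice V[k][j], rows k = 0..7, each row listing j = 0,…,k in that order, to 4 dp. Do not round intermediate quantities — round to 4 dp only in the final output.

price = 17.5724
boundary = - - 68.9767 59.9639 68.9767 79.3442 68.9767
tree:
17.5724
24.9031 10.5440
33.9933 16.2472 5.0164
43.0061 24.0914 8.6776 1.4344
50.8413 33.9933 14.6045 2.8897 0.0000
57.6527 43.0061 23.6258 5.8215 0.0000 0.0000
63.5741 50.8413 33.9933 11.7276 0.0000 0.0000 0.0000
68.7217 57.6527 43.0061 23.6258 0.0000 0.0000 0.0000 0.0000

params: Δt=0.09857 u=1.15030 d=0.86934 q=0.49889 e^(-rΔt)=0.99058
t_7 payoffs: 68.7217 57.6527 43.0061 23.6258 0.0000 0.0000 0.0000 0.0000
t_6: node(6,0) S=39.3959 payoff=63.5741 vs cont=62.6043 → 63.5741 [stop]  node(6,1) S=52.1287 payoff=50.8413 vs cont=49.8715 → 50.8413 [stop]  node(6,2) S=68.9767 payoff=33.9933 vs cont=33.0235 → 33.9933 [stop]  node(6,3) S=91.2700 payoff=11.7000 vs cont=11.7276 → 11.7276 [wait]  node(6,4) S=120.7685 payoff=0.0000 vs cont=0.0000 → 0.0000 [wait]  node(6,5) S=159.8008 payoff=0.0000 vs cont=0.0000 → 0.0000 [wait]  node(6,6) S=211.4485 payoff=0.0000 vs cont=0.0000 → 0.0000 [wait]  ⇒ S*(6)=68.9767
t_5: node(5,0) S=45.3173 payoff=57.6527 vs cont=56.6829 → 57.6527 [stop]  node(5,1) S=59.9639 payoff=43.0061 vs cont=42.0363 → 43.0061 [stop]  node(5,2) S=79.3442 payoff=23.6258 vs cont=22.6696 → 23.6258 [stop]  node(5,3) S=104.9883 payoff=0.0000 vs cont=5.8215 → 5.8215 [wait]  node(5,4) S=138.9205 payoff=0.0000 vs cont=0.0000 → 0.0000 [wait]  node(5,5) S=183.8196 payoff=0.0000 vs cont=0.0000 → 0.0000 [wait]  ⇒ S*(5)=79.3442
t_4: node(4,0) S=52.1287 payoff=50.8413 vs cont=49.8715 → 50.8413 [stop]  node(4,1) S=68.9767 payoff=33.9933 vs cont=33.0235 → 33.9933 [stop]  node(4,2) S=91.2700 payoff=11.7000 vs cont=14.6045 → 14.6045 [wait]  node(4,3) S=120.7685 payoff=0.0000 vs cont=2.8897 → 2.8897 [wait]  node(4,4) S=159.8008 payoff=0.0000 vs cont=0.0000 → 0.0000 [wait]  ⇒ S*(4)=68.9767
t_3: node(3,0) S=59.9639 payoff=43.0061 vs cont=42.0363 → 43.0061 [stop]  node(3,1) S=79.3442 payoff=23.6258 vs cont=24.0914 → 24.0914 [wait]  node(3,2) S=104.9883 payoff=0.0000 vs cont=8.6776 → 8.6776 [wait]  node(3,3) S=138.9205 payoff=0.0000 vs cont=1.4344 → 1.4344 [wait]  ⇒ S*(3)=59.9639
t_2: node(2,0) S=68.9767 payoff=33.9933 vs cont=33.2536 → 33.9933 [stop]  node(2,1) S=91.2700 payoff=11.7000 vs cont=16.2472 → 16.2472 [wait]  node(2,2) S=120.7685 payoff=0.0000 vs cont=5.0164 → 5.0164 [wait]  ⇒ S*(2)=68.9767
t_1: node(1,0) S=79.3442 payoff=23.6258 vs cont=24.9031 → 24.9031 [wait]  node(1,1) S=104.9883 payoff=0.0000 vs cont=10.5440 → 10.5440 [wait]  ⇒ S*(1)=-
t_0: node(0,0) S=91.2700 payoff=11.7000 vs cont=17.5724 → 17.5724 [wait]  ⇒ S*(0)=-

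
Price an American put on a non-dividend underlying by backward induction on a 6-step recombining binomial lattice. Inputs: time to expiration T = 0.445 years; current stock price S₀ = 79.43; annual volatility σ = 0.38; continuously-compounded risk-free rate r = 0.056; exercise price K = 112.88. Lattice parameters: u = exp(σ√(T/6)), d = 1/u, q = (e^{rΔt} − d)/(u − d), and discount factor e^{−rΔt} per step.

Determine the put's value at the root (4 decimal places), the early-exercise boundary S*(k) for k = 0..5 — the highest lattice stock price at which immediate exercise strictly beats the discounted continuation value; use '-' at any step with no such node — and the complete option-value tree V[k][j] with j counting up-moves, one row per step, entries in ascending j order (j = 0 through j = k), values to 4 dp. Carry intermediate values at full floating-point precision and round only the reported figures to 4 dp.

price = 33.4500
boundary = 79.4300 71.6210 79.4300 71.6210 79.4300 88.0904
tree:
33.4500
41.2590 25.4494
48.3002 33.4500 17.4761
54.6492 41.2590 24.8461 10.0810
60.3741 48.3002 33.4500 16.2503 3.8523
65.5361 54.6492 41.2590 24.7896 7.6483 0.0000
70.1906 60.3741 48.3002 33.4500 15.1849 0.0000 0.0000

Δt=0.07417  u=1.10903  d=0.90169  q=0.49422  discount=0.99586
step 6 (expiry): payoffs max(K−S,0) = 70.1906 60.3741 48.3002 33.4500 15.1849 0.0000 0.0000
step 5: (k=5,j=0): S=47.3439, (K−S)⁺=65.5361, hold=65.0682 ⇒ V=65.5361 exercise | (k=5,j=1): S=58.2308, (K−S)⁺=54.6492, hold=54.1814 ⇒ V=54.6492 exercise | (k=5,j=2): S=71.6210, (K−S)⁺=41.2590, hold=40.7911 ⇒ V=41.2590 exercise | (k=5,j=3): S=88.0904, (K−S)⁺=24.7896, hold=24.3217 ⇒ V=24.7896 exercise | (k=5,j=4): S=108.3470, (K−S)⁺=4.5330, hold=7.6483 ⇒ V=7.6483 continue | (k=5,j=5): S=133.2615, (K−S)⁺=0.0000, hold=0.0000 ⇒ V=0.0000 continue  boundary S*=88.0904
step 4: (k=4,j=0): S=52.5059, (K−S)⁺=60.3741, hold=59.9062 ⇒ V=60.3741 exercise | (k=4,j=1): S=64.5798, (K−S)⁺=48.3002, hold=47.8324 ⇒ V=48.3002 exercise | (k=4,j=2): S=79.4300, (K−S)⁺=33.4500, hold=32.9821 ⇒ V=33.4500 exercise | (k=4,j=3): S=97.6951, (K−S)⁺=15.1849, hold=16.2503 ⇒ V=16.2503 continue | (k=4,j=4): S=120.1602, (K−S)⁺=0.0000, hold=3.8523 ⇒ V=3.8523 continue  boundary S*=79.4300
step 3: (k=3,j=0): S=58.2308, (K−S)⁺=54.6492, hold=54.1814 ⇒ V=54.6492 exercise | (k=3,j=1): S=71.6210, (K−S)⁺=41.2590, hold=40.7911 ⇒ V=41.2590 exercise | (k=3,j=2): S=88.0904, (K−S)⁺=24.7896, hold=24.8461 ⇒ V=24.8461 continue | (k=3,j=3): S=108.3470, (K−S)⁺=4.5330, hold=10.0810 ⇒ V=10.0810 continue  boundary S*=71.6210
step 2: (k=2,j=0): S=64.5798, (K−S)⁺=48.3002, hold=47.8324 ⇒ V=48.3002 exercise | (k=2,j=1): S=79.4300, (K−S)⁺=33.4500, hold=33.0100 ⇒ V=33.4500 exercise | (k=2,j=2): S=97.6951, (K−S)⁺=15.1849, hold=17.4761 ⇒ V=17.4761 continue  boundary S*=79.4300
step 1: (k=1,j=0): S=71.6210, (K−S)⁺=41.2590, hold=40.7911 ⇒ V=41.2590 exercise | (k=1,j=1): S=88.0904, (K−S)⁺=24.7896, hold=25.4494 ⇒ V=25.4494 continue  boundary S*=71.6210
step 0: (k=0,j=0): S=79.4300, (K−S)⁺=33.4500, hold=33.3069 ⇒ V=33.4500 exercise  boundary S*=79.4300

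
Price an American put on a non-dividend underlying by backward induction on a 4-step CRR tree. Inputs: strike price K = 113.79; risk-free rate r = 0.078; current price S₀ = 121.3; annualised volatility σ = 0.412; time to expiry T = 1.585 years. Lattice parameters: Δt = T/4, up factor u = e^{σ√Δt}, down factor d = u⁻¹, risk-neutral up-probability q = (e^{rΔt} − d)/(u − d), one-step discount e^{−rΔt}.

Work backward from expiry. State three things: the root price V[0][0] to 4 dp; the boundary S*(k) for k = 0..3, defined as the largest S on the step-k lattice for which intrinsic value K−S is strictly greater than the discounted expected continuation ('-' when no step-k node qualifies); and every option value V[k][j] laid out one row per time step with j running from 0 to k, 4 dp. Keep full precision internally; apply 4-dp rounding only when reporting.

Δt=0.39625, u=1.29608, d=0.77155, q=0.49537, disc=e^(-rΔt)=0.96957
k=4 terminal: V=max(K-S,0) → 70.8039 41.5805 0.0000 0.0000 0.0000
k=3: j=0 S=55.7136 intr=58.0764 cont=54.6132 V=58.0764[EX]; j=1 S=93.5896 intr=20.2004 cont=20.3442 V=20.3442[hold]; j=2 S=157.2150 intr=0.0000 cont=0.0000 V=0.0000[hold]; j=3 S=264.0950 intr=0.0000 cont=0.0000 V=0.0000[hold]  S*(3)=55.7136
k=2: j=0 S=72.2095 intr=41.5805 cont=38.1864 V=41.5805[EX]; j=1 S=121.3000 intr=0.0000 cont=9.9539 V=9.9539[hold]; j=2 S=203.7638 intr=0.0000 cont=0.0000 V=0.0000[hold]  S*(2)=72.2095
k=1: j=0 S=93.5896 intr=20.2004 cont=25.1250 V=25.1250[hold]; j=1 S=157.2150 intr=0.0000 cont=4.8702 V=4.8702[hold]  S*(1)=-
k=0: j=0 S=121.3000 intr=0.0000 cont=14.6321 V=14.6321[hold]  S*(0)=-

price = 14.6321
boundary = - - 72.2095 55.7136
tree:
14.6321
25.1250 4.8702
41.5805 9.9539 0.0000
58.0764 20.3442 0.0000 0.0000
70.8039 41.5805 0.0000 0.0000 0.0000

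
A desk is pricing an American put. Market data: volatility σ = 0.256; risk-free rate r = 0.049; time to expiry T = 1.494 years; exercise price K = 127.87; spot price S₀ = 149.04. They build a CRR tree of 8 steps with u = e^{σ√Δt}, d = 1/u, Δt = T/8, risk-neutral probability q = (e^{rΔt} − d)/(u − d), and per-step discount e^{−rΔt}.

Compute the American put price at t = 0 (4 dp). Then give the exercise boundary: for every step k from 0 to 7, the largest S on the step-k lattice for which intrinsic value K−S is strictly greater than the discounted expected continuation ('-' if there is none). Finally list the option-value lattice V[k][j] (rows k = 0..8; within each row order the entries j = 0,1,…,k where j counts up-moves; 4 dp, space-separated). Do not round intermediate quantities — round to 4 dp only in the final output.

price = 6.3773
boundary = - - - - 95.7459 85.7185 95.7459 106.9463
tree:
6.3773
9.9996 3.0642
15.2616 5.1998 1.0985
22.5619 8.6274 2.0497 0.2183
32.1241 13.9182 3.7759 0.4531 0.0000
42.1515 21.6582 6.8440 0.9406 0.0000 0.0000
51.1288 32.1241 12.1433 1.9524 0.0000 0.0000 0.0000
59.1659 42.1515 20.9237 4.0529 0.0000 0.0000 0.0000 0.0000
66.3612 51.1288 32.1241 8.4130 0.0000 0.0000 0.0000 0.0000 0.0000

Δt=0.18675  u=1.11698  d=0.89527  q=0.51383  discount=0.99089
step 8 (expiry): payoffs max(K−S,0) = 66.3612 51.1288 32.1241 8.4130 0.0000 0.0000 0.0000 0.0000 0.0000
step 7: (k=7,j=0): S=68.7041, (K−S)⁺=59.1659, hold=58.0011 ⇒ V=59.1659 exercise | (k=7,j=1): S=85.7185, (K−S)⁺=42.1515, hold=40.9868 ⇒ V=42.1515 exercise | (k=7,j=2): S=106.9463, (K−S)⁺=20.9237, hold=19.7589 ⇒ V=20.9237 exercise | (k=7,j=3): S=133.4311, (K−S)⁺=0.0000, hold=4.0529 ⇒ V=4.0529 continue | (k=7,j=4): S=166.4748, (K−S)⁺=0.0000, hold=0.0000 ⇒ V=0.0000 continue | (k=7,j=5): S=207.7017, (K−S)⁺=0.0000, hold=0.0000 ⇒ V=0.0000 continue | (k=7,j=6): S=259.1382, (K−S)⁺=0.0000, hold=0.0000 ⇒ V=0.0000 continue | (k=7,j=7): S=323.3127, (K−S)⁺=0.0000, hold=0.0000 ⇒ V=0.0000 continue  boundary S*=106.9463
step 6: (k=6,j=0): S=76.7412, (K−S)⁺=51.1288, hold=49.9640 ⇒ V=51.1288 exercise | (k=6,j=1): S=95.7459, (K−S)⁺=32.1241, hold=30.9594 ⇒ V=32.1241 exercise | (k=6,j=2): S=119.4570, (K−S)⁺=8.4130, hold=12.1433 ⇒ V=12.1433 continue | (k=6,j=3): S=149.0400, (K−S)⁺=0.0000, hold=1.9524 ⇒ V=1.9524 continue | (k=6,j=4): S=185.9492, (K−S)⁺=0.0000, hold=0.0000 ⇒ V=0.0000 continue | (k=6,j=5): S=231.9988, (K−S)⁺=0.0000, hold=0.0000 ⇒ V=0.0000 continue | (k=6,j=6): S=289.4523, (K−S)⁺=0.0000, hold=0.0000 ⇒ V=0.0000 continue  boundary S*=95.7459
step 5: (k=5,j=0): S=85.7185, (K−S)⁺=42.1515, hold=40.9868 ⇒ V=42.1515 exercise | (k=5,j=1): S=106.9463, (K−S)⁺=20.9237, hold=21.6582 ⇒ V=21.6582 continue | (k=5,j=2): S=133.4311, (K−S)⁺=0.0000, hold=6.8440 ⇒ V=6.8440 continue | (k=5,j=3): S=166.4748, (K−S)⁺=0.0000, hold=0.9406 ⇒ V=0.9406 continue | (k=5,j=4): S=207.7017, (K−S)⁺=0.0000, hold=0.0000 ⇒ V=0.0000 continue | (k=5,j=5): S=259.1382, (K−S)⁺=0.0000, hold=0.0000 ⇒ V=0.0000 continue  boundary S*=85.7185
step 4: (k=4,j=0): S=95.7459, (K−S)⁺=32.1241, hold=31.3333 ⇒ V=32.1241 exercise | (k=4,j=1): S=119.4570, (K−S)⁺=8.4130, hold=13.9182 ⇒ V=13.9182 continue | (k=4,j=2): S=149.0400, (K−S)⁺=0.0000, hold=3.7759 ⇒ V=3.7759 continue | (k=4,j=3): S=185.9492, (K−S)⁺=0.0000, hold=0.4531 ⇒ V=0.4531 continue | (k=4,j=4): S=231.9988, (K−S)⁺=0.0000, hold=0.0000 ⇒ V=0.0000 continue  boundary S*=95.7459
step 3: (k=3,j=0): S=106.9463, (K−S)⁺=20.9237, hold=22.5619 ⇒ V=22.5619 continue | (k=3,j=1): S=133.4311, (K−S)⁺=0.0000, hold=8.6274 ⇒ V=8.6274 continue | (k=3,j=2): S=166.4748, (K−S)⁺=0.0000, hold=2.0497 ⇒ V=2.0497 continue | (k=3,j=3): S=207.7017, (K−S)⁺=0.0000, hold=0.2183 ⇒ V=0.2183 continue  boundary S*=-
step 2: (k=2,j=0): S=119.4570, (K−S)⁺=8.4130, hold=15.2616 ⇒ V=15.2616 continue | (k=2,j=1): S=149.0400, (K−S)⁺=0.0000, hold=5.1998 ⇒ V=5.1998 continue | (k=2,j=2): S=185.9492, (K−S)⁺=0.0000, hold=1.0985 ⇒ V=1.0985 continue  boundary S*=-
step 1: (k=1,j=0): S=133.4311, (K−S)⁺=0.0000, hold=9.9996 ⇒ V=9.9996 continue | (k=1,j=1): S=166.4748, (K−S)⁺=0.0000, hold=3.0642 ⇒ V=3.0642 continue  boundary S*=-
step 0: (k=0,j=0): S=149.0400, (K−S)⁺=0.0000, hold=6.3773 ⇒ V=6.3773 continue  boundary S*=-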